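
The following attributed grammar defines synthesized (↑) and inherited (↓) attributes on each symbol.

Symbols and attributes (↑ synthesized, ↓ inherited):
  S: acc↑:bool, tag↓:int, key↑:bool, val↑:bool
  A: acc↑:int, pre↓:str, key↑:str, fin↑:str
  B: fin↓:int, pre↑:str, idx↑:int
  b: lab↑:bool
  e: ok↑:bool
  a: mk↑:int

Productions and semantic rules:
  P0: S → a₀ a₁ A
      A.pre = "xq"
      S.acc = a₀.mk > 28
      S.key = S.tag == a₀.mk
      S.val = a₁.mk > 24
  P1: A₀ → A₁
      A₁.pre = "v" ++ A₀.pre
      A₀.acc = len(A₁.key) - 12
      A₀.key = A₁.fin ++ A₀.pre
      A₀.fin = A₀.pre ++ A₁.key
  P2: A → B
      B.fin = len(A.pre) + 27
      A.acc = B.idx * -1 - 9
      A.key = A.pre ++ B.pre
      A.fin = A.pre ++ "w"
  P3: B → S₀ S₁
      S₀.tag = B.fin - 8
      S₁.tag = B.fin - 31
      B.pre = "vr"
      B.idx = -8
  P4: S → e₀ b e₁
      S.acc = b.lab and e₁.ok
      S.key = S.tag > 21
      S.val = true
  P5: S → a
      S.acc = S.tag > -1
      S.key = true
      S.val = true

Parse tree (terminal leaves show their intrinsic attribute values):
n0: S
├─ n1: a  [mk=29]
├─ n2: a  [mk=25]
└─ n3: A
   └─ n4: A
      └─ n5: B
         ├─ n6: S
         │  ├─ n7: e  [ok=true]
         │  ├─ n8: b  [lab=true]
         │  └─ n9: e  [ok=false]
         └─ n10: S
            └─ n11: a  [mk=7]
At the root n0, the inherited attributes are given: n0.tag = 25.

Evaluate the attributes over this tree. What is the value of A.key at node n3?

"vxqwxq"

1. n0.tag = 25  [given at root]
2. n1.mk = 29  [terminal]
3. n2.mk = 25  [terminal]
4. n3.pre = "xq"  ["xq"]
5. n4.pre = "vxq"  ["v" ++ A₀.pre]
6. n5.fin = 30  [len(A.pre) + 27]
7. n6.tag = 22  [B.fin - 8]
8. n7.ok = true  [terminal]
9. n8.lab = true  [terminal]
10. n9.ok = false  [terminal]
11. n6.acc = false  [b.lab and e₁.ok]
12. n6.key = true  [S.tag > 21]
13. n6.val = true  [true]
14. n10.tag = -1  [B.fin - 31]
15. n11.mk = 7  [terminal]
16. n10.acc = false  [S.tag > -1]
17. n10.key = true  [true]
18. n10.val = true  [true]
19. n5.pre = "vr"  ["vr"]
20. n5.idx = -8  [-8]
21. n4.acc = -1  [B.idx * -1 - 9]
22. n4.key = "vxqvr"  [A.pre ++ B.pre]
23. n4.fin = "vxqw"  [A.pre ++ "w"]
24. n3.acc = -7  [len(A₁.key) - 12]
25. n3.key = "vxqwxq"  [A₁.fin ++ A₀.pre]
26. n3.fin = "xqvxqvr"  [A₀.pre ++ A₁.key]
27. n0.acc = true  [a₀.mk > 28]
28. n0.key = false  [S.tag == a₀.mk]
29. n0.val = true  [a₁.mk > 24]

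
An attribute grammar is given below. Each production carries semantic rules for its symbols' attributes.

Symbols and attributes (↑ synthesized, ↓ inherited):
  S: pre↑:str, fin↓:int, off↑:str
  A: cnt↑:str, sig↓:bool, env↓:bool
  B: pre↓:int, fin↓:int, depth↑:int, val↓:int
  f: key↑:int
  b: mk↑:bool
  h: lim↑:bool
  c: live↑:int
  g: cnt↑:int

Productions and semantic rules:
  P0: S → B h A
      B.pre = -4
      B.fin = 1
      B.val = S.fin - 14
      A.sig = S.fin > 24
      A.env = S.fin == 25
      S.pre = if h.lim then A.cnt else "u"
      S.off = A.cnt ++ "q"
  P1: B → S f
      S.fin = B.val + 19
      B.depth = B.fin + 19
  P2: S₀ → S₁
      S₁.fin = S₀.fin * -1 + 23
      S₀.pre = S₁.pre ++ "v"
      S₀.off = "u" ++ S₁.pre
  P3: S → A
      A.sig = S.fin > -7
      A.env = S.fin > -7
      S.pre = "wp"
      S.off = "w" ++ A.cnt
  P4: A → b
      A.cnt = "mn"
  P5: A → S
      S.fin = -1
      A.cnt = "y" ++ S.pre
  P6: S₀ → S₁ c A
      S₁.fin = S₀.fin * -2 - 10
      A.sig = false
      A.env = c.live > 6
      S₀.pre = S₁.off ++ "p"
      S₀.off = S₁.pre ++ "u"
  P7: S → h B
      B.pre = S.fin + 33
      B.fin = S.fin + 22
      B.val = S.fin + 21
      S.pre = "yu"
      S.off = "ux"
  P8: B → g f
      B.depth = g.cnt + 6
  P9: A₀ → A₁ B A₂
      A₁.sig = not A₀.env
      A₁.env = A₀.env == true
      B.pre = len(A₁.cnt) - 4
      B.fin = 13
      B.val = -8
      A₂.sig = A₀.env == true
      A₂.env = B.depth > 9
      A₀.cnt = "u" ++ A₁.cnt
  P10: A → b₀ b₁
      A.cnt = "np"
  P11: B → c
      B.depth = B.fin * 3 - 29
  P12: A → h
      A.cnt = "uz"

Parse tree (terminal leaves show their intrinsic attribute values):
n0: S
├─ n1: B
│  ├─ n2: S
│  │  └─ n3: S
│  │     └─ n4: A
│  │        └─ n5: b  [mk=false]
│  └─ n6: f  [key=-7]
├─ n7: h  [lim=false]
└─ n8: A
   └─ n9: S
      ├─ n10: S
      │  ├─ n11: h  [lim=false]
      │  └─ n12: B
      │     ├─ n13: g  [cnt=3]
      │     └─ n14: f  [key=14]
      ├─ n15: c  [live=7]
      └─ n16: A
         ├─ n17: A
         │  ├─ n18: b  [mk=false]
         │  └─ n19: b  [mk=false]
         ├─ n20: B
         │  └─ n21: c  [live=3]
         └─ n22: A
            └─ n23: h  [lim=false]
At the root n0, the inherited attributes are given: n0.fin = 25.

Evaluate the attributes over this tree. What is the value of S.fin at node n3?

-7

1. n0.fin = 25  [given at root]
2. n1.pre = -4  [-4]
3. n1.fin = 1  [1]
4. n1.val = 11  [S.fin - 14]
5. n2.fin = 30  [B.val + 19]
6. n3.fin = -7  [S₀.fin * -1 + 23]
7. n4.sig = false  [S.fin > -7]
8. n4.env = false  [S.fin > -7]
9. n5.mk = false  [terminal]
10. n4.cnt = "mn"  ["mn"]
11. n3.pre = "wp"  ["wp"]
12. n3.off = "wmn"  ["w" ++ A.cnt]
13. n2.pre = "wpv"  [S₁.pre ++ "v"]
14. n2.off = "uwp"  ["u" ++ S₁.pre]
15. n6.key = -7  [terminal]
16. n1.depth = 20  [B.fin + 19]
17. n7.lim = false  [terminal]
18. n8.sig = true  [S.fin > 24]
19. n8.env = true  [S.fin == 25]
20. n9.fin = -1  [-1]
21. n10.fin = -8  [S₀.fin * -2 - 10]
22. n11.lim = false  [terminal]
23. n12.pre = 25  [S.fin + 33]
24. n12.fin = 14  [S.fin + 22]
25. n12.val = 13  [S.fin + 21]
26. n13.cnt = 3  [terminal]
27. n14.key = 14  [terminal]
28. n12.depth = 9  [g.cnt + 6]
29. n10.pre = "yu"  ["yu"]
30. n10.off = "ux"  ["ux"]
31. n15.live = 7  [terminal]
32. n16.sig = false  [false]
33. n16.env = true  [c.live > 6]
34. n17.sig = false  [not A₀.env]
35. n17.env = true  [A₀.env == true]
36. n18.mk = false  [terminal]
37. n19.mk = false  [terminal]
38. n17.cnt = "np"  ["np"]
39. n20.pre = -2  [len(A₁.cnt) - 4]
40. n20.fin = 13  [13]
41. n20.val = -8  [-8]
42. n21.live = 3  [terminal]
43. n20.depth = 10  [B.fin * 3 - 29]
44. n22.sig = true  [A₀.env == true]
45. n22.env = true  [B.depth > 9]
46. n23.lim = false  [terminal]
47. n22.cnt = "uz"  ["uz"]
48. n16.cnt = "unp"  ["u" ++ A₁.cnt]
49. n9.pre = "uxp"  [S₁.off ++ "p"]
50. n9.off = "yuu"  [S₁.pre ++ "u"]
51. n8.cnt = "yuxp"  ["y" ++ S.pre]
52. n0.pre = "u"  [if h.lim then A.cnt else "u"]
53. n0.off = "yuxpq"  [A.cnt ++ "q"]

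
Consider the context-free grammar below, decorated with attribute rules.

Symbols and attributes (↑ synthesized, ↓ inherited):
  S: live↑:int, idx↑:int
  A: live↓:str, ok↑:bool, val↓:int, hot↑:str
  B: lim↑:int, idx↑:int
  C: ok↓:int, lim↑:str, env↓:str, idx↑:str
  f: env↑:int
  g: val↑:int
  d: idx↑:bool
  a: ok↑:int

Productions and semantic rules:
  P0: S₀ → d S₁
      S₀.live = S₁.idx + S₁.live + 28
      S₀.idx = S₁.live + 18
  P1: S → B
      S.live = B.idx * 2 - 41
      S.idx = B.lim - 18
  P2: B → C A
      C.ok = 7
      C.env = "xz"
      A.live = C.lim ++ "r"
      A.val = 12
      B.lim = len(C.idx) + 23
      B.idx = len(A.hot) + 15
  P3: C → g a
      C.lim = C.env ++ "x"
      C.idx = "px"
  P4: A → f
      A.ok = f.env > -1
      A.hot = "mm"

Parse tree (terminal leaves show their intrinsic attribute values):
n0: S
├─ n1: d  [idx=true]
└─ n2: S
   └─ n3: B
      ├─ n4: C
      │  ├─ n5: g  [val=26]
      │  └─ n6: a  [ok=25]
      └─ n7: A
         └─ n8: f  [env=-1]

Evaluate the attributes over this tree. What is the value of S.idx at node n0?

1. n1.idx = true  [terminal]
2. n4.ok = 7  [7]
3. n4.env = "xz"  ["xz"]
4. n5.val = 26  [terminal]
5. n6.ok = 25  [terminal]
6. n4.lim = "xzx"  [C.env ++ "x"]
7. n4.idx = "px"  ["px"]
8. n7.live = "xzxr"  [C.lim ++ "r"]
9. n7.val = 12  [12]
10. n8.env = -1  [terminal]
11. n7.ok = false  [f.env > -1]
12. n7.hot = "mm"  ["mm"]
13. n3.lim = 25  [len(C.idx) + 23]
14. n3.idx = 17  [len(A.hot) + 15]
15. n2.live = -7  [B.idx * 2 - 41]
16. n2.idx = 7  [B.lim - 18]
17. n0.live = 28  [S₁.idx + S₁.live + 28]
18. n0.idx = 11  [S₁.live + 18]

11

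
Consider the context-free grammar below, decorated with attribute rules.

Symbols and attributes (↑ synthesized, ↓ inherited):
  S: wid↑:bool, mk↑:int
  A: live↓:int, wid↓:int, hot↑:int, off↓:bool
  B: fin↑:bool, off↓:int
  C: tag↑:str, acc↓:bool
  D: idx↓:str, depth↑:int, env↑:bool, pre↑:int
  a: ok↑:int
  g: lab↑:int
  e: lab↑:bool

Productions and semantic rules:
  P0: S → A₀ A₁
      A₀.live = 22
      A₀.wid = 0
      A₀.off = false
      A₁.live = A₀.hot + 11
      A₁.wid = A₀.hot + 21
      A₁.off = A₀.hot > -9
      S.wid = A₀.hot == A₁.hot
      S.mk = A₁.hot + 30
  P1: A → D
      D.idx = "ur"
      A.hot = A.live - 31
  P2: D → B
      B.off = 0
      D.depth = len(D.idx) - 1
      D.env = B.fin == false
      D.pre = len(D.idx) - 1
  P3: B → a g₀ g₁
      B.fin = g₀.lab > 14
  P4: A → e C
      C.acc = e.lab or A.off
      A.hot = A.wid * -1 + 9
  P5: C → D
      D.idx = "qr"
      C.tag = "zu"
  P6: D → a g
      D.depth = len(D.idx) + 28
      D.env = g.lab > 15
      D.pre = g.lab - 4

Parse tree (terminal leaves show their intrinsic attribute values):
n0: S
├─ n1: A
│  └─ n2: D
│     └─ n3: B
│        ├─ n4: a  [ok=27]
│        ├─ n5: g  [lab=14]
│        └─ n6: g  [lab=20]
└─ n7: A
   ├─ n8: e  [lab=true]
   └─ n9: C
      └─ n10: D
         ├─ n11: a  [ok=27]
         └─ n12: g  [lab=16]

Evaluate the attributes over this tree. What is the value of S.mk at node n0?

27

1. n1.live = 22  [22]
2. n1.wid = 0  [0]
3. n1.off = false  [false]
4. n2.idx = "ur"  ["ur"]
5. n3.off = 0  [0]
6. n4.ok = 27  [terminal]
7. n5.lab = 14  [terminal]
8. n6.lab = 20  [terminal]
9. n3.fin = false  [g₀.lab > 14]
10. n2.depth = 1  [len(D.idx) - 1]
11. n2.env = true  [B.fin == false]
12. n2.pre = 1  [len(D.idx) - 1]
13. n1.hot = -9  [A.live - 31]
14. n7.live = 2  [A₀.hot + 11]
15. n7.wid = 12  [A₀.hot + 21]
16. n7.off = false  [A₀.hot > -9]
17. n8.lab = true  [terminal]
18. n9.acc = true  [e.lab or A.off]
19. n10.idx = "qr"  ["qr"]
20. n11.ok = 27  [terminal]
21. n12.lab = 16  [terminal]
22. n10.depth = 30  [len(D.idx) + 28]
23. n10.env = true  [g.lab > 15]
24. n10.pre = 12  [g.lab - 4]
25. n9.tag = "zu"  ["zu"]
26. n7.hot = -3  [A.wid * -1 + 9]
27. n0.wid = false  [A₀.hot == A₁.hot]
28. n0.mk = 27  [A₁.hot + 30]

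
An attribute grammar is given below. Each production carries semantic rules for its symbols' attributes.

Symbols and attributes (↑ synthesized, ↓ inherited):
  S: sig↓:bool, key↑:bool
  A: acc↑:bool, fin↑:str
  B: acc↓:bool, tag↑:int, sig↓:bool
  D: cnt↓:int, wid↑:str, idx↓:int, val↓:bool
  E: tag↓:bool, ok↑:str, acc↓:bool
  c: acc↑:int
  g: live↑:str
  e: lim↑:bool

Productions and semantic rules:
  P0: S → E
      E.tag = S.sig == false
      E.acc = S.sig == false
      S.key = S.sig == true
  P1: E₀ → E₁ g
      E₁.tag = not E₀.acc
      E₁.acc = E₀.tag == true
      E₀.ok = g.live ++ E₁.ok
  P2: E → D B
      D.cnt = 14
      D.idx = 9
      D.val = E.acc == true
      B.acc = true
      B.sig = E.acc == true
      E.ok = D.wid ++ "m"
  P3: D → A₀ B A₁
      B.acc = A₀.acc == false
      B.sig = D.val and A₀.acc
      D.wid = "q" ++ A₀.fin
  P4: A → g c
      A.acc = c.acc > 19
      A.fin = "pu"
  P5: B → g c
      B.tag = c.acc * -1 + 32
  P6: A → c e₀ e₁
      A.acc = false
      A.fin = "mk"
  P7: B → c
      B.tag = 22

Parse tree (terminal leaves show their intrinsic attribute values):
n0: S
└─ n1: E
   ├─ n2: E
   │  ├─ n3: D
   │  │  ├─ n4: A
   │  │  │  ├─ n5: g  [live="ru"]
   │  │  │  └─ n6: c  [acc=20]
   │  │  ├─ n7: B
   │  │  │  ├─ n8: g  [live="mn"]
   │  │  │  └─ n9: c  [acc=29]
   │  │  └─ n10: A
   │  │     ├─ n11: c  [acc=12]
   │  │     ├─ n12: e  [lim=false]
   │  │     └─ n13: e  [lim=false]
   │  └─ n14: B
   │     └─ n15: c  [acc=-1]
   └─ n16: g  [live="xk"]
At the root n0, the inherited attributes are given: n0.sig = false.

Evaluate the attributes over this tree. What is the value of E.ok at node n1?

"xkqpum"

1. n0.sig = false  [given at root]
2. n1.tag = true  [S.sig == false]
3. n1.acc = true  [S.sig == false]
4. n2.tag = false  [not E₀.acc]
5. n2.acc = true  [E₀.tag == true]
6. n3.cnt = 14  [14]
7. n3.idx = 9  [9]
8. n3.val = true  [E.acc == true]
9. n5.live = "ru"  [terminal]
10. n6.acc = 20  [terminal]
11. n4.acc = true  [c.acc > 19]
12. n4.fin = "pu"  ["pu"]
13. n7.acc = false  [A₀.acc == false]
14. n7.sig = true  [D.val and A₀.acc]
15. n8.live = "mn"  [terminal]
16. n9.acc = 29  [terminal]
17. n7.tag = 3  [c.acc * -1 + 32]
18. n11.acc = 12  [terminal]
19. n12.lim = false  [terminal]
20. n13.lim = false  [terminal]
21. n10.acc = false  [false]
22. n10.fin = "mk"  ["mk"]
23. n3.wid = "qpu"  ["q" ++ A₀.fin]
24. n14.acc = true  [true]
25. n14.sig = true  [E.acc == true]
26. n15.acc = -1  [terminal]
27. n14.tag = 22  [22]
28. n2.ok = "qpum"  [D.wid ++ "m"]
29. n16.live = "xk"  [terminal]
30. n1.ok = "xkqpum"  [g.live ++ E₁.ok]
31. n0.key = false  [S.sig == true]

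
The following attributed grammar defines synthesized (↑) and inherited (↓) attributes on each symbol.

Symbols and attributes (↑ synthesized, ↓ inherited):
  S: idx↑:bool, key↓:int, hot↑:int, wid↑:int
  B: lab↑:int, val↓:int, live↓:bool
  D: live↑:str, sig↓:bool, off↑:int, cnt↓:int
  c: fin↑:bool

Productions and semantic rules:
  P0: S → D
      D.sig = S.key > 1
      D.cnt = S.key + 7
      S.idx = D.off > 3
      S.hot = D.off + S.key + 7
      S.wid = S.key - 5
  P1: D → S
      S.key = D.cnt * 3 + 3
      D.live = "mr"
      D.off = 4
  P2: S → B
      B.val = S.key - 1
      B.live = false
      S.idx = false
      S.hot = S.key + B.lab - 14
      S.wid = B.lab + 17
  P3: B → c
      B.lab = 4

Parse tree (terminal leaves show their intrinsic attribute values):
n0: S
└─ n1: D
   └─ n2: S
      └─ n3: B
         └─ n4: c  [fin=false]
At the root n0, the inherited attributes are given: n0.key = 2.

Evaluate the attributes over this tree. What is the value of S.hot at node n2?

20

1. n0.key = 2  [given at root]
2. n1.sig = true  [S.key > 1]
3. n1.cnt = 9  [S.key + 7]
4. n2.key = 30  [D.cnt * 3 + 3]
5. n3.val = 29  [S.key - 1]
6. n3.live = false  [false]
7. n4.fin = false  [terminal]
8. n3.lab = 4  [4]
9. n2.idx = false  [false]
10. n2.hot = 20  [S.key + B.lab - 14]
11. n2.wid = 21  [B.lab + 17]
12. n1.live = "mr"  ["mr"]
13. n1.off = 4  [4]
14. n0.idx = true  [D.off > 3]
15. n0.hot = 13  [D.off + S.key + 7]
16. n0.wid = -3  [S.key - 5]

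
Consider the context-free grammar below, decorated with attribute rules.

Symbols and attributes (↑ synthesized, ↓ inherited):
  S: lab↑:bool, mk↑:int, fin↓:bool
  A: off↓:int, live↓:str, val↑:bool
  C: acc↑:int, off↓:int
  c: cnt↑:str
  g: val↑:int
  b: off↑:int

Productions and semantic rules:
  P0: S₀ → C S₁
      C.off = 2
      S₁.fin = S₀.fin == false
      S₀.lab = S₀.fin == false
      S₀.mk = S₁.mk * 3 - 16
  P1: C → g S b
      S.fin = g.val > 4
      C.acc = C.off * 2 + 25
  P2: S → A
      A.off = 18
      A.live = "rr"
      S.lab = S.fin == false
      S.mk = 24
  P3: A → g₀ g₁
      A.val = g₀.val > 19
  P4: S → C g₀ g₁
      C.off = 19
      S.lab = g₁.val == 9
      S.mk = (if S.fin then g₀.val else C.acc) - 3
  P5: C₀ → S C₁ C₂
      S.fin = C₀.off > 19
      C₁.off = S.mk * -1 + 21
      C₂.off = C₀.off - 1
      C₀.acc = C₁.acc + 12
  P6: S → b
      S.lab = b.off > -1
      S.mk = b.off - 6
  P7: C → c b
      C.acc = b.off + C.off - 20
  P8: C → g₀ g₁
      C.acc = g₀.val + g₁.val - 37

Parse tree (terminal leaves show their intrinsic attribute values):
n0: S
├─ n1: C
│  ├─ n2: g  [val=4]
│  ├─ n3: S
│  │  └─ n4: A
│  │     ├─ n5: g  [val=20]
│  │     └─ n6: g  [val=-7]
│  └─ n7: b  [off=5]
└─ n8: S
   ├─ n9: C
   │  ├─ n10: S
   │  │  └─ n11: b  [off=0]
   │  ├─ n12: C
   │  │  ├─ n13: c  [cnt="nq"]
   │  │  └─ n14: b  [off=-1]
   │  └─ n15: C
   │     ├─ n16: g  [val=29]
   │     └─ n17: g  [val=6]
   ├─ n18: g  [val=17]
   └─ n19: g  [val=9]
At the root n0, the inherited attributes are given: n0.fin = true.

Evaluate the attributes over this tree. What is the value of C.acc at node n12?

1. n0.fin = true  [given at root]
2. n1.off = 2  [2]
3. n2.val = 4  [terminal]
4. n3.fin = false  [g.val > 4]
5. n4.off = 18  [18]
6. n4.live = "rr"  ["rr"]
7. n5.val = 20  [terminal]
8. n6.val = -7  [terminal]
9. n4.val = true  [g₀.val > 19]
10. n3.lab = true  [S.fin == false]
11. n3.mk = 24  [24]
12. n7.off = 5  [terminal]
13. n1.acc = 29  [C.off * 2 + 25]
14. n8.fin = false  [S₀.fin == false]
15. n9.off = 19  [19]
16. n10.fin = false  [C₀.off > 19]
17. n11.off = 0  [terminal]
18. n10.lab = true  [b.off > -1]
19. n10.mk = -6  [b.off - 6]
20. n12.off = 27  [S.mk * -1 + 21]
21. n13.cnt = "nq"  [terminal]
22. n14.off = -1  [terminal]
23. n12.acc = 6  [b.off + C.off - 20]
24. n15.off = 18  [C₀.off - 1]
25. n16.val = 29  [terminal]
26. n17.val = 6  [terminal]
27. n15.acc = -2  [g₀.val + g₁.val - 37]
28. n9.acc = 18  [C₁.acc + 12]
29. n18.val = 17  [terminal]
30. n19.val = 9  [terminal]
31. n8.lab = true  [g₁.val == 9]
32. n8.mk = 15  [(if S.fin then g₀.val else C.acc) - 3]
33. n0.lab = false  [S₀.fin == false]
34. n0.mk = 29  [S₁.mk * 3 - 16]

6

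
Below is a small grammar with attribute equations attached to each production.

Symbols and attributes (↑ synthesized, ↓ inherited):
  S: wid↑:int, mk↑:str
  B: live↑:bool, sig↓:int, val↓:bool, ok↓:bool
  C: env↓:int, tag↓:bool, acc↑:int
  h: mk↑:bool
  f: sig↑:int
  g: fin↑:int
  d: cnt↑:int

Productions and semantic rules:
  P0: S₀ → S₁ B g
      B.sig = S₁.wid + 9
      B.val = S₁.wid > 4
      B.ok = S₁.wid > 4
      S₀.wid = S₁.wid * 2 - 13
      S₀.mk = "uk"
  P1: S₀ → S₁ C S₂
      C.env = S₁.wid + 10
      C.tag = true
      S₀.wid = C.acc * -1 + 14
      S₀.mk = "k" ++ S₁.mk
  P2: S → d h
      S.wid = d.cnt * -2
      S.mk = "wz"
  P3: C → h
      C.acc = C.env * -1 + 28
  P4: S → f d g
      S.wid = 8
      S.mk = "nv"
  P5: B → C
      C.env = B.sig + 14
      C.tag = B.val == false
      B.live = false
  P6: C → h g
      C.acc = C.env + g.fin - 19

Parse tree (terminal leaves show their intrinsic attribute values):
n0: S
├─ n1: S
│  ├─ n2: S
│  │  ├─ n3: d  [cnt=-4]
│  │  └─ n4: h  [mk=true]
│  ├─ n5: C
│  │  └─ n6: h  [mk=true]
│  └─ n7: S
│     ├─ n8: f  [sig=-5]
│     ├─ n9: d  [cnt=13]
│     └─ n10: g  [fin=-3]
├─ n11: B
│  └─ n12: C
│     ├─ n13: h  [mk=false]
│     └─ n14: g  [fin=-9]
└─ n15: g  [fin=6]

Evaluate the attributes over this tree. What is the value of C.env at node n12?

1. n3.cnt = -4  [terminal]
2. n4.mk = true  [terminal]
3. n2.wid = 8  [d.cnt * -2]
4. n2.mk = "wz"  ["wz"]
5. n5.env = 18  [S₁.wid + 10]
6. n5.tag = true  [true]
7. n6.mk = true  [terminal]
8. n5.acc = 10  [C.env * -1 + 28]
9. n8.sig = -5  [terminal]
10. n9.cnt = 13  [terminal]
11. n10.fin = -3  [terminal]
12. n7.wid = 8  [8]
13. n7.mk = "nv"  ["nv"]
14. n1.wid = 4  [C.acc * -1 + 14]
15. n1.mk = "kwz"  ["k" ++ S₁.mk]
16. n11.sig = 13  [S₁.wid + 9]
17. n11.val = false  [S₁.wid > 4]
18. n11.ok = false  [S₁.wid > 4]
19. n12.env = 27  [B.sig + 14]
20. n12.tag = true  [B.val == false]
21. n13.mk = false  [terminal]
22. n14.fin = -9  [terminal]
23. n12.acc = -1  [C.env + g.fin - 19]
24. n11.live = false  [false]
25. n15.fin = 6  [terminal]
26. n0.wid = -5  [S₁.wid * 2 - 13]
27. n0.mk = "uk"  ["uk"]

27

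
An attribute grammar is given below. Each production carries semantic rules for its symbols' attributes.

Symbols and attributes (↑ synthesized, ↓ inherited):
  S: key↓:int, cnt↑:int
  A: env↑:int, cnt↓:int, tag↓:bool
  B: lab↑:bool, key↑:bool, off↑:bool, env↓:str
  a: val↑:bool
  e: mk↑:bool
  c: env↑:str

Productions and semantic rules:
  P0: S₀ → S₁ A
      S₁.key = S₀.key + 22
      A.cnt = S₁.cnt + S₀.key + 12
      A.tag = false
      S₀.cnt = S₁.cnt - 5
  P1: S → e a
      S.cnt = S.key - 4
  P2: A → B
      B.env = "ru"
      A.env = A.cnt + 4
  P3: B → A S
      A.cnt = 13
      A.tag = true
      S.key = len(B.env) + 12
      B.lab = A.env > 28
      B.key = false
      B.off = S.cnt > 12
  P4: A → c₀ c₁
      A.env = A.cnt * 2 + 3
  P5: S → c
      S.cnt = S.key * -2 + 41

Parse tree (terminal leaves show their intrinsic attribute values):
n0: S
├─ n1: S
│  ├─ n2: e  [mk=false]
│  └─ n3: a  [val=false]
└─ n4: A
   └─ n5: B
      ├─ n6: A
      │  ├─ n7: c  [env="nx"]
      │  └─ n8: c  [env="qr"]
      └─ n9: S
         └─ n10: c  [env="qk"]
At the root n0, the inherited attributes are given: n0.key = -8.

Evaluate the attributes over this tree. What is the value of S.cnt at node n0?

5

1. n0.key = -8  [given at root]
2. n1.key = 14  [S₀.key + 22]
3. n2.mk = false  [terminal]
4. n3.val = false  [terminal]
5. n1.cnt = 10  [S.key - 4]
6. n4.cnt = 14  [S₁.cnt + S₀.key + 12]
7. n4.tag = false  [false]
8. n5.env = "ru"  ["ru"]
9. n6.cnt = 13  [13]
10. n6.tag = true  [true]
11. n7.env = "nx"  [terminal]
12. n8.env = "qr"  [terminal]
13. n6.env = 29  [A.cnt * 2 + 3]
14. n9.key = 14  [len(B.env) + 12]
15. n10.env = "qk"  [terminal]
16. n9.cnt = 13  [S.key * -2 + 41]
17. n5.lab = true  [A.env > 28]
18. n5.key = false  [false]
19. n5.off = true  [S.cnt > 12]
20. n4.env = 18  [A.cnt + 4]
21. n0.cnt = 5  [S₁.cnt - 5]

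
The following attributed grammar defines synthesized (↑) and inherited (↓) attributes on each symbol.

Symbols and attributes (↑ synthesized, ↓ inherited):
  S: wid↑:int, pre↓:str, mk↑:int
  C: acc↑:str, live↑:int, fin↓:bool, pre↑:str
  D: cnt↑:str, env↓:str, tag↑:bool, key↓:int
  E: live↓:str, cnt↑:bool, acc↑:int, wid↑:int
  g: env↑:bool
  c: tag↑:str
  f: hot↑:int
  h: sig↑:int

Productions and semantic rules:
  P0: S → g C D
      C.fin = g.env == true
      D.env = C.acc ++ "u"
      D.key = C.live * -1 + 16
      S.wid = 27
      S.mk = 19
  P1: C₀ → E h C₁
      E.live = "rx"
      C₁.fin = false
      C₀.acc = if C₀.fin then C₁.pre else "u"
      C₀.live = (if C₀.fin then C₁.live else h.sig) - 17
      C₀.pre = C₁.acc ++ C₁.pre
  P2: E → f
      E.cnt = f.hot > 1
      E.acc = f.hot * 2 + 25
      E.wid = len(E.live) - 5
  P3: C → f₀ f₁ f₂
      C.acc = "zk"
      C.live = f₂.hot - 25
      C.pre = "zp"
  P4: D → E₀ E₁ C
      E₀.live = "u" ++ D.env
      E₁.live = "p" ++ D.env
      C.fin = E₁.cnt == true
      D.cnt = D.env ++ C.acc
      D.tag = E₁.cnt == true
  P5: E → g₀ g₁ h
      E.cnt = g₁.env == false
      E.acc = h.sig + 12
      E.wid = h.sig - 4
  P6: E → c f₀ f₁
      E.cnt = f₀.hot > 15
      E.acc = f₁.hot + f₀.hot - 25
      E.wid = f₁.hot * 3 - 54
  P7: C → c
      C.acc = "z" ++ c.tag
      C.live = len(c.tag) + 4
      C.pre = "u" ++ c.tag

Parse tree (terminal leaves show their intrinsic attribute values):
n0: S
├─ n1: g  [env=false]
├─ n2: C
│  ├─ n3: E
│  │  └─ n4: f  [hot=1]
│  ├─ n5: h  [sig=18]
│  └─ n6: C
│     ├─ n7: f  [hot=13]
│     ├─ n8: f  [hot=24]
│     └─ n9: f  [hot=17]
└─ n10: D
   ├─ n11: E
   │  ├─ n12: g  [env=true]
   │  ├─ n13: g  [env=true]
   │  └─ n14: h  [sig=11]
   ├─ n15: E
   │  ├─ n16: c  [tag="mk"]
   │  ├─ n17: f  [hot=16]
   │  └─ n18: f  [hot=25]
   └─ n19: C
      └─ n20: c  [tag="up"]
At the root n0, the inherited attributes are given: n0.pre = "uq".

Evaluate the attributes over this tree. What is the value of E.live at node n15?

1. n0.pre = "uq"  [given at root]
2. n1.env = false  [terminal]
3. n2.fin = false  [g.env == true]
4. n3.live = "rx"  ["rx"]
5. n4.hot = 1  [terminal]
6. n3.cnt = false  [f.hot > 1]
7. n3.acc = 27  [f.hot * 2 + 25]
8. n3.wid = -3  [len(E.live) - 5]
9. n5.sig = 18  [terminal]
10. n6.fin = false  [false]
11. n7.hot = 13  [terminal]
12. n8.hot = 24  [terminal]
13. n9.hot = 17  [terminal]
14. n6.acc = "zk"  ["zk"]
15. n6.live = -8  [f₂.hot - 25]
16. n6.pre = "zp"  ["zp"]
17. n2.acc = "u"  [if C₀.fin then C₁.pre else "u"]
18. n2.live = 1  [(if C₀.fin then C₁.live else h.sig) - 17]
19. n2.pre = "zkzp"  [C₁.acc ++ C₁.pre]
20. n10.env = "uu"  [C.acc ++ "u"]
21. n10.key = 15  [C.live * -1 + 16]
22. n11.live = "uuu"  ["u" ++ D.env]
23. n12.env = true  [terminal]
24. n13.env = true  [terminal]
25. n14.sig = 11  [terminal]
26. n11.cnt = false  [g₁.env == false]
27. n11.acc = 23  [h.sig + 12]
28. n11.wid = 7  [h.sig - 4]
29. n15.live = "puu"  ["p" ++ D.env]
30. n16.tag = "mk"  [terminal]
31. n17.hot = 16  [terminal]
32. n18.hot = 25  [terminal]
33. n15.cnt = true  [f₀.hot > 15]
34. n15.acc = 16  [f₁.hot + f₀.hot - 25]
35. n15.wid = 21  [f₁.hot * 3 - 54]
36. n19.fin = true  [E₁.cnt == true]
37. n20.tag = "up"  [terminal]
38. n19.acc = "zup"  ["z" ++ c.tag]
39. n19.live = 6  [len(c.tag) + 4]
40. n19.pre = "uup"  ["u" ++ c.tag]
41. n10.cnt = "uuzup"  [D.env ++ C.acc]
42. n10.tag = true  [E₁.cnt == true]
43. n0.wid = 27  [27]
44. n0.mk = 19  [19]

"puu"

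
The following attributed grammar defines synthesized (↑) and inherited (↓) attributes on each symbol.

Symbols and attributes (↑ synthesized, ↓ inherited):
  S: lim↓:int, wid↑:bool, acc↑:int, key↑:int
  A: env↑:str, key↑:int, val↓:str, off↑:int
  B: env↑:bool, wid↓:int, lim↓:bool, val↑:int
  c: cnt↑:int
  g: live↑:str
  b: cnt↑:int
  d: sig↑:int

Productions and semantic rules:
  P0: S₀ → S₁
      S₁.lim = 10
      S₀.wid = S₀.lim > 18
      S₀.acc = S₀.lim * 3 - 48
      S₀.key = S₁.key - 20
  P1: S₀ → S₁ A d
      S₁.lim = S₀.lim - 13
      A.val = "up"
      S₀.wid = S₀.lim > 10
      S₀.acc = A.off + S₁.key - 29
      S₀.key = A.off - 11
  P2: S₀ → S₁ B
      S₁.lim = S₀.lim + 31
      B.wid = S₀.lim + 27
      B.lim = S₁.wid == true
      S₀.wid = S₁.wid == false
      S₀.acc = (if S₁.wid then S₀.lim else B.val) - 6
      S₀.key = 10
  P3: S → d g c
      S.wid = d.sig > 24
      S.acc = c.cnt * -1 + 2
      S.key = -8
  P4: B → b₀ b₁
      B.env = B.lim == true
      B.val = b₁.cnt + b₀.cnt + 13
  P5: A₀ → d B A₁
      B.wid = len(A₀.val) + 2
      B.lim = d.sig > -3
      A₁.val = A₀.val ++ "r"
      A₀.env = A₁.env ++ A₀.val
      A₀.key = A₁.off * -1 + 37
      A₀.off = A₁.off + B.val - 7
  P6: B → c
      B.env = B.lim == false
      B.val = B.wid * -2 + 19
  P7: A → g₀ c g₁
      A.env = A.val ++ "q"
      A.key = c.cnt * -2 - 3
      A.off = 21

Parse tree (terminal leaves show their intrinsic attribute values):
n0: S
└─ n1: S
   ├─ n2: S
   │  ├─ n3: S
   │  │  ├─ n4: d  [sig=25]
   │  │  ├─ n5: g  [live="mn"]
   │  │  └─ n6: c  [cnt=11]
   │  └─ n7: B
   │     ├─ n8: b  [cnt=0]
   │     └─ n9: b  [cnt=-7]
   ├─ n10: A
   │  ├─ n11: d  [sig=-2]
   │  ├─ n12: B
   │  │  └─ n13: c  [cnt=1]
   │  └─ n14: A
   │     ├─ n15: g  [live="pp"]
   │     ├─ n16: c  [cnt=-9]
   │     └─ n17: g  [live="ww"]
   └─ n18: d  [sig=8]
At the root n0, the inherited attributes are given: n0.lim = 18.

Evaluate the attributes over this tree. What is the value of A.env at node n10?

1. n0.lim = 18  [given at root]
2. n1.lim = 10  [10]
3. n2.lim = -3  [S₀.lim - 13]
4. n3.lim = 28  [S₀.lim + 31]
5. n4.sig = 25  [terminal]
6. n5.live = "mn"  [terminal]
7. n6.cnt = 11  [terminal]
8. n3.wid = true  [d.sig > 24]
9. n3.acc = -9  [c.cnt * -1 + 2]
10. n3.key = -8  [-8]
11. n7.wid = 24  [S₀.lim + 27]
12. n7.lim = true  [S₁.wid == true]
13. n8.cnt = 0  [terminal]
14. n9.cnt = -7  [terminal]
15. n7.env = true  [B.lim == true]
16. n7.val = 6  [b₁.cnt + b₀.cnt + 13]
17. n2.wid = false  [S₁.wid == false]
18. n2.acc = -9  [(if S₁.wid then S₀.lim else B.val) - 6]
19. n2.key = 10  [10]
20. n10.val = "up"  ["up"]
21. n11.sig = -2  [terminal]
22. n12.wid = 4  [len(A₀.val) + 2]
23. n12.lim = true  [d.sig > -3]
24. n13.cnt = 1  [terminal]
25. n12.env = false  [B.lim == false]
26. n12.val = 11  [B.wid * -2 + 19]
27. n14.val = "upr"  [A₀.val ++ "r"]
28. n15.live = "pp"  [terminal]
29. n16.cnt = -9  [terminal]
30. n17.live = "ww"  [terminal]
31. n14.env = "uprq"  [A.val ++ "q"]
32. n14.key = 15  [c.cnt * -2 - 3]
33. n14.off = 21  [21]
34. n10.env = "uprqup"  [A₁.env ++ A₀.val]
35. n10.key = 16  [A₁.off * -1 + 37]
36. n10.off = 25  [A₁.off + B.val - 7]
37. n18.sig = 8  [terminal]
38. n1.wid = false  [S₀.lim > 10]
39. n1.acc = 6  [A.off + S₁.key - 29]
40. n1.key = 14  [A.off - 11]
41. n0.wid = false  [S₀.lim > 18]
42. n0.acc = 6  [S₀.lim * 3 - 48]
43. n0.key = -6  [S₁.key - 20]

"uprqup"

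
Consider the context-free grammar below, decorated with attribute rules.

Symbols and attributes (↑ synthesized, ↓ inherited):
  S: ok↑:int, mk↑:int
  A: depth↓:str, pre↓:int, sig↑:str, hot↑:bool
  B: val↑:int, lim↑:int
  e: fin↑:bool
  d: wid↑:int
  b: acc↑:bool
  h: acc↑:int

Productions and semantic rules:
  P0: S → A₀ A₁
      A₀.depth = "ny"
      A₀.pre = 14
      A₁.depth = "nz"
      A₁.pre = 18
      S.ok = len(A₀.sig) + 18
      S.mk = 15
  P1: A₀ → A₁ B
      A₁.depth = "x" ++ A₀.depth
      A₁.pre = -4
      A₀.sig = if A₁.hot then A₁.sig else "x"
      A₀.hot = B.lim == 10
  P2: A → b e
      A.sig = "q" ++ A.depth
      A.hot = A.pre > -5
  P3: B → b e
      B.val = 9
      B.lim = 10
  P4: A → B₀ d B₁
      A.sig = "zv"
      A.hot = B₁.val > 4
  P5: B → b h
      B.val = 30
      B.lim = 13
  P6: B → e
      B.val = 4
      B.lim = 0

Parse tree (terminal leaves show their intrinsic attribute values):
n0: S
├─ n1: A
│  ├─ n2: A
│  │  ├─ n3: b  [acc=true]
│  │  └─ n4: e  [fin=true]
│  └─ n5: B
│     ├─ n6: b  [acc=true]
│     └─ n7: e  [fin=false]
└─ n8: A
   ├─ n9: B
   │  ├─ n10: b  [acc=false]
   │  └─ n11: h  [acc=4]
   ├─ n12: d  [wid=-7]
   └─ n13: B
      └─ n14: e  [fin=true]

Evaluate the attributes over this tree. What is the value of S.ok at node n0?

22

1. n1.depth = "ny"  ["ny"]
2. n1.pre = 14  [14]
3. n2.depth = "xny"  ["x" ++ A₀.depth]
4. n2.pre = -4  [-4]
5. n3.acc = true  [terminal]
6. n4.fin = true  [terminal]
7. n2.sig = "qxny"  ["q" ++ A.depth]
8. n2.hot = true  [A.pre > -5]
9. n6.acc = true  [terminal]
10. n7.fin = false  [terminal]
11. n5.val = 9  [9]
12. n5.lim = 10  [10]
13. n1.sig = "qxny"  [if A₁.hot then A₁.sig else "x"]
14. n1.hot = true  [B.lim == 10]
15. n8.depth = "nz"  ["nz"]
16. n8.pre = 18  [18]
17. n10.acc = false  [terminal]
18. n11.acc = 4  [terminal]
19. n9.val = 30  [30]
20. n9.lim = 13  [13]
21. n12.wid = -7  [terminal]
22. n14.fin = true  [terminal]
23. n13.val = 4  [4]
24. n13.lim = 0  [0]
25. n8.sig = "zv"  ["zv"]
26. n8.hot = false  [B₁.val > 4]
27. n0.ok = 22  [len(A₀.sig) + 18]
28. n0.mk = 15  [15]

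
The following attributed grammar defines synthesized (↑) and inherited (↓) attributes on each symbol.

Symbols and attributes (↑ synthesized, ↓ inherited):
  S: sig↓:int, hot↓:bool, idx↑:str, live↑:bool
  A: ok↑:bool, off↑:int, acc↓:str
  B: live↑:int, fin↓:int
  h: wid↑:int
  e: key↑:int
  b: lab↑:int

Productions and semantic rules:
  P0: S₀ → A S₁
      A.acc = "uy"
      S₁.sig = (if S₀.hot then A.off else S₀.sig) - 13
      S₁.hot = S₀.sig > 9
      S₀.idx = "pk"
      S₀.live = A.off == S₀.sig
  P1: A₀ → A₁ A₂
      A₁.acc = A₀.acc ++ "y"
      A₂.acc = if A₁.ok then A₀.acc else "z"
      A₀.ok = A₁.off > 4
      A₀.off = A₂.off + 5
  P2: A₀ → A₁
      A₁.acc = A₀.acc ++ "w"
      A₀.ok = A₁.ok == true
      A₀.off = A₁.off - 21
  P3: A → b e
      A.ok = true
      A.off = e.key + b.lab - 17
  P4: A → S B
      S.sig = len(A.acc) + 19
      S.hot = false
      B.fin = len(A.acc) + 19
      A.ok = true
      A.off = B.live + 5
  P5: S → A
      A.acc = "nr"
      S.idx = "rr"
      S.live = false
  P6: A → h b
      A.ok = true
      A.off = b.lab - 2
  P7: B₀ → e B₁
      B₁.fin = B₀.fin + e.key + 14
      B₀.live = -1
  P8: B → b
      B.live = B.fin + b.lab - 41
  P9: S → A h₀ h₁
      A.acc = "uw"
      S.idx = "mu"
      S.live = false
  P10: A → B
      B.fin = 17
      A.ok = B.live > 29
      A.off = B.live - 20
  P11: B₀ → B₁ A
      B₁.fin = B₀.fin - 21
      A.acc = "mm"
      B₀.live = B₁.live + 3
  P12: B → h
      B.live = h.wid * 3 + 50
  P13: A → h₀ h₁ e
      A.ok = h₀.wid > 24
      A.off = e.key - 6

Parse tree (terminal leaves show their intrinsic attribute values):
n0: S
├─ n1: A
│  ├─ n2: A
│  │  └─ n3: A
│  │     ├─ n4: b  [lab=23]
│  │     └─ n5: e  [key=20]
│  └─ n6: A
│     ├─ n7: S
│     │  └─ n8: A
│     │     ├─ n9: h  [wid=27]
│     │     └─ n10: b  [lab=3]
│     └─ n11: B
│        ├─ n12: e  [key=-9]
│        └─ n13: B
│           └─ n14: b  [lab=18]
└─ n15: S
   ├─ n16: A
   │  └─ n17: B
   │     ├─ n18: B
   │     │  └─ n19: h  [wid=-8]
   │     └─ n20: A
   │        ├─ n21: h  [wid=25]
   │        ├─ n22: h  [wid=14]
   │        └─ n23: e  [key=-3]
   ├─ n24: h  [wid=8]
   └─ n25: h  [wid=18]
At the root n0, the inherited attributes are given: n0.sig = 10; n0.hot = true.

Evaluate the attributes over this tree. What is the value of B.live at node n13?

1. n0.sig = 10  [given at root]
2. n0.hot = true  [given at root]
3. n1.acc = "uy"  ["uy"]
4. n2.acc = "uyy"  [A₀.acc ++ "y"]
5. n3.acc = "uyyw"  [A₀.acc ++ "w"]
6. n4.lab = 23  [terminal]
7. n5.key = 20  [terminal]
8. n3.ok = true  [true]
9. n3.off = 26  [e.key + b.lab - 17]
10. n2.ok = true  [A₁.ok == true]
11. n2.off = 5  [A₁.off - 21]
12. n6.acc = "uy"  [if A₁.ok then A₀.acc else "z"]
13. n7.sig = 21  [len(A.acc) + 19]
14. n7.hot = false  [false]
15. n8.acc = "nr"  ["nr"]
16. n9.wid = 27  [terminal]
17. n10.lab = 3  [terminal]
18. n8.ok = true  [true]
19. n8.off = 1  [b.lab - 2]
20. n7.idx = "rr"  ["rr"]
21. n7.live = false  [false]
22. n11.fin = 21  [len(A.acc) + 19]
23. n12.key = -9  [terminal]
24. n13.fin = 26  [B₀.fin + e.key + 14]
25. n14.lab = 18  [terminal]
26. n13.live = 3  [B.fin + b.lab - 41]
27. n11.live = -1  [-1]
28. n6.ok = true  [true]
29. n6.off = 4  [B.live + 5]
30. n1.ok = true  [A₁.off > 4]
31. n1.off = 9  [A₂.off + 5]
32. n15.sig = -4  [(if S₀.hot then A.off else S₀.sig) - 13]
33. n15.hot = true  [S₀.sig > 9]
34. n16.acc = "uw"  ["uw"]
35. n17.fin = 17  [17]
36. n18.fin = -4  [B₀.fin - 21]
37. n19.wid = -8  [terminal]
38. n18.live = 26  [h.wid * 3 + 50]
39. n20.acc = "mm"  ["mm"]
40. n21.wid = 25  [terminal]
41. n22.wid = 14  [terminal]
42. n23.key = -3  [terminal]
43. n20.ok = true  [h₀.wid > 24]
44. n20.off = -9  [e.key - 6]
45. n17.live = 29  [B₁.live + 3]
46. n16.ok = false  [B.live > 29]
47. n16.off = 9  [B.live - 20]
48. n24.wid = 8  [terminal]
49. n25.wid = 18  [terminal]
50. n15.idx = "mu"  ["mu"]
51. n15.live = false  [false]
52. n0.idx = "pk"  ["pk"]
53. n0.live = false  [A.off == S₀.sig]

3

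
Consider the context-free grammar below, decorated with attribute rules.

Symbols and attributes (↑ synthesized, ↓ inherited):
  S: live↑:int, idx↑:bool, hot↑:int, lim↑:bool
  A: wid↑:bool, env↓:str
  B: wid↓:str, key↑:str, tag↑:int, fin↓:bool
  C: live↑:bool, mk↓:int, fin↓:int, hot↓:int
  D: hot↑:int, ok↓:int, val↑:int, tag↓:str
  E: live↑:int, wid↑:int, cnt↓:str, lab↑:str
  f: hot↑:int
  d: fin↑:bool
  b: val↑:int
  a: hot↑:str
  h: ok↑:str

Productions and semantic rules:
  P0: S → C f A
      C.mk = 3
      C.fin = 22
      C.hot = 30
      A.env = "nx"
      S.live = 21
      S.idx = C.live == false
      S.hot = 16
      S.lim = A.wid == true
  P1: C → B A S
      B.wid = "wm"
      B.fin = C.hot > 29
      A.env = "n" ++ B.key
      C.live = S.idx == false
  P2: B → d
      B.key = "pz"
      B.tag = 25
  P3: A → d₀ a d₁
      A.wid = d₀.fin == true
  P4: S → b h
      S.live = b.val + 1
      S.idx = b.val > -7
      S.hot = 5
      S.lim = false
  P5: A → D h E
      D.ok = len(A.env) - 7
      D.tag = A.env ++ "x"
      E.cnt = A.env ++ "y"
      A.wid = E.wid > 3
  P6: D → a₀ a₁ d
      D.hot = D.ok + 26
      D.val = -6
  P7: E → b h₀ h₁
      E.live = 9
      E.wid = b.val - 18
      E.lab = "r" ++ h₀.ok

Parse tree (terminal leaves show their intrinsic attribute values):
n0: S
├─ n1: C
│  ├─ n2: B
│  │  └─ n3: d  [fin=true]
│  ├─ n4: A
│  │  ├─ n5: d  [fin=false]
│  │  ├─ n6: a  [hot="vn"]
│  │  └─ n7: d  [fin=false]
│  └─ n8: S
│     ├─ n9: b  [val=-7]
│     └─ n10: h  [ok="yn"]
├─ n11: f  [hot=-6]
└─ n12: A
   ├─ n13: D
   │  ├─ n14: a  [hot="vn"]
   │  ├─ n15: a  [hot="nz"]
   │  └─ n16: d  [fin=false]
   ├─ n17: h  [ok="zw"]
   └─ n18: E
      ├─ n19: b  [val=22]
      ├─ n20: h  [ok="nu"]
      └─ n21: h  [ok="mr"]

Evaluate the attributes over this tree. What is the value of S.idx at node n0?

1. n1.mk = 3  [3]
2. n1.fin = 22  [22]
3. n1.hot = 30  [30]
4. n2.wid = "wm"  ["wm"]
5. n2.fin = true  [C.hot > 29]
6. n3.fin = true  [terminal]
7. n2.key = "pz"  ["pz"]
8. n2.tag = 25  [25]
9. n4.env = "npz"  ["n" ++ B.key]
10. n5.fin = false  [terminal]
11. n6.hot = "vn"  [terminal]
12. n7.fin = false  [terminal]
13. n4.wid = false  [d₀.fin == true]
14. n9.val = -7  [terminal]
15. n10.ok = "yn"  [terminal]
16. n8.live = -6  [b.val + 1]
17. n8.idx = false  [b.val > -7]
18. n8.hot = 5  [5]
19. n8.lim = false  [false]
20. n1.live = true  [S.idx == false]
21. n11.hot = -6  [terminal]
22. n12.env = "nx"  ["nx"]
23. n13.ok = -5  [len(A.env) - 7]
24. n13.tag = "nxx"  [A.env ++ "x"]
25. n14.hot = "vn"  [terminal]
26. n15.hot = "nz"  [terminal]
27. n16.fin = false  [terminal]
28. n13.hot = 21  [D.ok + 26]
29. n13.val = -6  [-6]
30. n17.ok = "zw"  [terminal]
31. n18.cnt = "nxy"  [A.env ++ "y"]
32. n19.val = 22  [terminal]
33. n20.ok = "nu"  [terminal]
34. n21.ok = "mr"  [terminal]
35. n18.live = 9  [9]
36. n18.wid = 4  [b.val - 18]
37. n18.lab = "rnu"  ["r" ++ h₀.ok]
38. n12.wid = true  [E.wid > 3]
39. n0.live = 21  [21]
40. n0.idx = false  [C.live == false]
41. n0.hot = 16  [16]
42. n0.lim = true  [A.wid == true]

false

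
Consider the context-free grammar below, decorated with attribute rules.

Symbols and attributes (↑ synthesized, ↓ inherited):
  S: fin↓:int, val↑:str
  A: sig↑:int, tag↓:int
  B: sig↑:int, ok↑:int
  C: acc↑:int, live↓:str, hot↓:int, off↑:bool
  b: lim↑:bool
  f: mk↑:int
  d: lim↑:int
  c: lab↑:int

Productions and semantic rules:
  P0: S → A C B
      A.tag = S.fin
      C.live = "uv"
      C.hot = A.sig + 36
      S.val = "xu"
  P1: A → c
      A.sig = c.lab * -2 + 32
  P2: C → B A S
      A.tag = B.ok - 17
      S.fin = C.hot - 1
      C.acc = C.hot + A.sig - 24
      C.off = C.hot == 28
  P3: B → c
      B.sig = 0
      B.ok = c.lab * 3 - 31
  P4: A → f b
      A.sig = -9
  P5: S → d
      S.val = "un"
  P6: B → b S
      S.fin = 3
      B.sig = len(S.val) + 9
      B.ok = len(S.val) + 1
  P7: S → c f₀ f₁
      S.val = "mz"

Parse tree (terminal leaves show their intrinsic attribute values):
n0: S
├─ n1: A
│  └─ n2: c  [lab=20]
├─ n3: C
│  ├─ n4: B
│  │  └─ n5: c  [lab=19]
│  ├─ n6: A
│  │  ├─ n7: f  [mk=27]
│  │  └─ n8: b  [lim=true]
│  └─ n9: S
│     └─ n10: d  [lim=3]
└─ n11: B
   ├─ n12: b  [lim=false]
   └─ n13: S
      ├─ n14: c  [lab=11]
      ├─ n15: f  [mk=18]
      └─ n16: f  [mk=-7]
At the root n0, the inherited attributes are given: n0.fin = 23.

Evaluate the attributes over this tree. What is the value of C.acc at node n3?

-5

1. n0.fin = 23  [given at root]
2. n1.tag = 23  [S.fin]
3. n2.lab = 20  [terminal]
4. n1.sig = -8  [c.lab * -2 + 32]
5. n3.live = "uv"  ["uv"]
6. n3.hot = 28  [A.sig + 36]
7. n5.lab = 19  [terminal]
8. n4.sig = 0  [0]
9. n4.ok = 26  [c.lab * 3 - 31]
10. n6.tag = 9  [B.ok - 17]
11. n7.mk = 27  [terminal]
12. n8.lim = true  [terminal]
13. n6.sig = -9  [-9]
14. n9.fin = 27  [C.hot - 1]
15. n10.lim = 3  [terminal]
16. n9.val = "un"  ["un"]
17. n3.acc = -5  [C.hot + A.sig - 24]
18. n3.off = true  [C.hot == 28]
19. n12.lim = false  [terminal]
20. n13.fin = 3  [3]
21. n14.lab = 11  [terminal]
22. n15.mk = 18  [terminal]
23. n16.mk = -7  [terminal]
24. n13.val = "mz"  ["mz"]
25. n11.sig = 11  [len(S.val) + 9]
26. n11.ok = 3  [len(S.val) + 1]
27. n0.val = "xu"  ["xu"]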